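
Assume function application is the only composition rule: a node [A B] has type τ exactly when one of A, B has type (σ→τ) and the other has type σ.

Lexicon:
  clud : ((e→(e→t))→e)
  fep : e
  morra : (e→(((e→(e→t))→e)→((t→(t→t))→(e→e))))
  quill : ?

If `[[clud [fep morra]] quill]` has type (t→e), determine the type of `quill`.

At [[clud [fep morra]] quill] (required: (t→e)): [clud [fep morra]] is ((t→(t→t))→(e→e)), which is not a function with range (t→e); hence quill is the functor — type (((t→(t→t))→(e→e))→(t→e)).

(((t→(t→t))→(e→e))→(t→e))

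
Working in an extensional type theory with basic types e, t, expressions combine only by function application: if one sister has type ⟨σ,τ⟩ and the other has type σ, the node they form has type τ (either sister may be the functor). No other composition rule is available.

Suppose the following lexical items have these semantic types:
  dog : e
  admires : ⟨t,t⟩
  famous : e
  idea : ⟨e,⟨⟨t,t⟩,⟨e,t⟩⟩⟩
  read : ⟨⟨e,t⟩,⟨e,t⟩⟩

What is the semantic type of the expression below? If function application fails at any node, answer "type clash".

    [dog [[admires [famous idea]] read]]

t

[famous idea]: ⟨e,⟨⟨t,t⟩,⟨e,t⟩⟩⟩ applied to e yields ⟨⟨t,t⟩,⟨e,t⟩⟩.
[admires [famous idea]]: ⟨⟨t,t⟩,⟨e,t⟩⟩ applied to ⟨t,t⟩ yields ⟨e,t⟩.
[[admires [famous idea]] read]: ⟨⟨e,t⟩,⟨e,t⟩⟩ applied to ⟨e,t⟩ yields ⟨e,t⟩.
[dog [[admires [famous idea]] read]]: ⟨e,t⟩ applied to e yields t.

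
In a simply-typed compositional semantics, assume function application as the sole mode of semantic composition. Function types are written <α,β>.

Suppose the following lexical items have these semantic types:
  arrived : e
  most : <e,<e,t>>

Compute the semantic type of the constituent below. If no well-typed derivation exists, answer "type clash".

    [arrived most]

At [arrived most], most : <e,<e,t>> takes arrived : e, giving <e,t>.

<e,t>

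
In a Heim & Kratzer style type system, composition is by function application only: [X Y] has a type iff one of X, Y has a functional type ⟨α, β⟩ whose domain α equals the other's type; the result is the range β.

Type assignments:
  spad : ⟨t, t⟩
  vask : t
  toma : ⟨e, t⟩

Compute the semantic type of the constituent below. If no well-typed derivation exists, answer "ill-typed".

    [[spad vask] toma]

[spad vask] — spad of type ⟨t, t⟩ combines with vask of type t: type t.
At [[spad vask] toma]: neither t nor ⟨e, t⟩ can take the other as argument; the node is ill-typed.

ill-typed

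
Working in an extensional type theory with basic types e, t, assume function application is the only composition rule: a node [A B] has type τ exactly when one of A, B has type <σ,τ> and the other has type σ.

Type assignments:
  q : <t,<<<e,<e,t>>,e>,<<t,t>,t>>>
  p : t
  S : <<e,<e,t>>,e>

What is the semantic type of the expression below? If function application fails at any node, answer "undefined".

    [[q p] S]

<<t,t>,t>

[q p]: functor q : <t,<<<e,<e,t>>,e>,<<t,t>,t>>>, argument p : t; result <<<e,<e,t>>,e>,<<t,t>,t>>.
[[q p] S]: functor [q p] : <<<e,<e,t>>,e>,<<t,t>,t>>, argument S : <<e,<e,t>>,e>; result <<t,t>,t>.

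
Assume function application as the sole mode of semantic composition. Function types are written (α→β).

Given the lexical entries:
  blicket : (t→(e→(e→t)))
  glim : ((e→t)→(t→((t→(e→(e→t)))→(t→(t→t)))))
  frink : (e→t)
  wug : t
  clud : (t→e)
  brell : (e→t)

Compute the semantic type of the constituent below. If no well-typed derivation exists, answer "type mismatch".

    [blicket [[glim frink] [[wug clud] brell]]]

At [glim frink], glim : ((e→t)→(t→((t→(e→(e→t)))→(t→(t→t))))) takes frink : (e→t), giving (t→((t→(e→(e→t)))→(t→(t→t)))).
At [wug clud], clud : (t→e) takes wug : t, giving e.
At [[wug clud] brell], brell : (e→t) takes [wug clud] : e, giving t.
At [[glim frink] [[wug clud] brell]], [glim frink] : (t→((t→(e→(e→t)))→(t→(t→t)))) takes [[wug clud] brell] : t, giving ((t→(e→(e→t)))→(t→(t→t))).
At [blicket [[glim frink] [[wug clud] brell]]], [[glim frink] [[wug clud] brell]] : ((t→(e→(e→t)))→(t→(t→t))) takes blicket : (t→(e→(e→t))), giving (t→(t→t)).

(t→(t→t))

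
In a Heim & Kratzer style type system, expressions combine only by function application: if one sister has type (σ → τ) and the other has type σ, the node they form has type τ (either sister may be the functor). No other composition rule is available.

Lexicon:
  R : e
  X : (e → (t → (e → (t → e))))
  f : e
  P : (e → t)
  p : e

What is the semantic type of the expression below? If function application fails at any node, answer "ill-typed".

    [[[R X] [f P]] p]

[R X]: X is (e → (t → (e → (t → e)))), R is e; result (t → (e → (t → e))).
[f P]: P is (e → t), f is e; result t.
[[R X] [f P]]: [R X] is (t → (e → (t → e))), [f P] is t; result (e → (t → e)).
[[[R X] [f P]] p]: [[R X] [f P]] is (e → (t → e)), p is e; result (t → e).

(t → e)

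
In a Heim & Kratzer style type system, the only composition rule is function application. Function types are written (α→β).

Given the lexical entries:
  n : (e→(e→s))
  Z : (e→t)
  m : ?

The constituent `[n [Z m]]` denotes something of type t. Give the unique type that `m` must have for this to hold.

For [n [Z m]] to have type t with n of type (e→(e→s)), [Z m] must be the function: [Z m] : ((e→(e→s))→t).
For [Z m] to have type ((e→(e→s))→t) with Z of type (e→t), m must be the function: m : ((e→t)→((e→(e→s))→t)).

((e→t)→((e→(e→s))→t))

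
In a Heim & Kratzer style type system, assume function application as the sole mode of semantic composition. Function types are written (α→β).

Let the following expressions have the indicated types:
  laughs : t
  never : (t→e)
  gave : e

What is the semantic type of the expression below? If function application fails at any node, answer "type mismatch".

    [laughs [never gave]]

[never gave]: (t→e) with e — neither is a function whose domain matches the other; composition fails here.

type mismatch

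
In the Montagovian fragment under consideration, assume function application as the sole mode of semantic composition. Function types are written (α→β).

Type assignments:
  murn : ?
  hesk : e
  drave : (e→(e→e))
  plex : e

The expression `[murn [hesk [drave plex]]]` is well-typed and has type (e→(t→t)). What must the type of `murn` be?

(e→(e→(t→t)))

[murn [hesk [drave plex]]] must have type (e→(t→t)). The sister [hesk [drave plex]] has type e; that is not a function onto (e→(t→t)), so murn must be the functor, of type (e→(e→(t→t))).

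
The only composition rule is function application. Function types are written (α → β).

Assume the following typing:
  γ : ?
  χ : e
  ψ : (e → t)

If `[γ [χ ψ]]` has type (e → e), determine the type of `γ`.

At [γ [χ ψ]] (required: (e → e)): [χ ψ] is t, which is not a function with range (e → e); hence γ is the functor — type (t → (e → e)).

(t → (e → e))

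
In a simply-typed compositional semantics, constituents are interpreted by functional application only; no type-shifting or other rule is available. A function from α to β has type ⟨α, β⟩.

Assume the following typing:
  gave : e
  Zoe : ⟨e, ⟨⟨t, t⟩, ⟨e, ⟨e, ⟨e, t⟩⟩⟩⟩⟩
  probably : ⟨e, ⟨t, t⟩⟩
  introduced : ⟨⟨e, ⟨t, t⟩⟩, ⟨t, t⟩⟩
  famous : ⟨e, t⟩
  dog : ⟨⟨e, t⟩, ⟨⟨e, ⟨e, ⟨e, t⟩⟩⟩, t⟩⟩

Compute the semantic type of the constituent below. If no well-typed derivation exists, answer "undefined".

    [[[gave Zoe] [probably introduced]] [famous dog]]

t

[gave Zoe]: Zoe is ⟨e, ⟨⟨t, t⟩, ⟨e, ⟨e, ⟨e, t⟩⟩⟩⟩⟩, gave is e; result ⟨⟨t, t⟩, ⟨e, ⟨e, ⟨e, t⟩⟩⟩⟩.
[probably introduced]: introduced is ⟨⟨e, ⟨t, t⟩⟩, ⟨t, t⟩⟩, probably is ⟨e, ⟨t, t⟩⟩; result ⟨t, t⟩.
[[gave Zoe] [probably introduced]]: [gave Zoe] is ⟨⟨t, t⟩, ⟨e, ⟨e, ⟨e, t⟩⟩⟩⟩, [probably introduced] is ⟨t, t⟩; result ⟨e, ⟨e, ⟨e, t⟩⟩⟩.
[famous dog]: dog is ⟨⟨e, t⟩, ⟨⟨e, ⟨e, ⟨e, t⟩⟩⟩, t⟩⟩, famous is ⟨e, t⟩; result ⟨⟨e, ⟨e, ⟨e, t⟩⟩⟩, t⟩.
[[[gave Zoe] [probably introduced]] [famous dog]]: [famous dog] is ⟨⟨e, ⟨e, ⟨e, t⟩⟩⟩, t⟩, [[gave Zoe] [probably introduced]] is ⟨e, ⟨e, ⟨e, t⟩⟩⟩; result t.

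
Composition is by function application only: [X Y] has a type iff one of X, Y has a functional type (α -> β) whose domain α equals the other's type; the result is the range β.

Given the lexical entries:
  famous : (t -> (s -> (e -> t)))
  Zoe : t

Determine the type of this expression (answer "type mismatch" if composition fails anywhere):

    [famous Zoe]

(s -> (e -> t))

[famous Zoe]: famous is (t -> (s -> (e -> t))), Zoe is t; result (s -> (e -> t)).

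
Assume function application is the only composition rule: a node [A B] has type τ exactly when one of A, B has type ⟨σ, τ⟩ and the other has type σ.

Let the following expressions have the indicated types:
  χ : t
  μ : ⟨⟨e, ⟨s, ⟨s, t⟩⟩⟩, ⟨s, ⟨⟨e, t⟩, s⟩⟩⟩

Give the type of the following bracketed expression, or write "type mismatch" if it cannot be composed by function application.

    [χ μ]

type mismatch

[χ μ]: t and ⟨⟨e, ⟨s, ⟨s, t⟩⟩⟩, ⟨s, ⟨⟨e, t⟩, s⟩⟩⟩ cannot combine by function application — type clash.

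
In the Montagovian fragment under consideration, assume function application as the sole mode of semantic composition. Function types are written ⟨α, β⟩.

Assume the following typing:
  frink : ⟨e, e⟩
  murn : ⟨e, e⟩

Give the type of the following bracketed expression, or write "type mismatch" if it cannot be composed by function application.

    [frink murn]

type mismatch

[frink murn]: ⟨e, e⟩ with ⟨e, e⟩ — neither is a function whose domain matches the other; composition fails here.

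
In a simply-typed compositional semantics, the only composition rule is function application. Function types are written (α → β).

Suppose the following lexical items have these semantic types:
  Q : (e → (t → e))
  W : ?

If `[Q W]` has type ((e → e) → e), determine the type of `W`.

((e → (t → e)) → ((e → e) → e))

At [Q W] (required: ((e → e) → e)): Q is (e → (t → e)), which is not a function with range ((e → e) → e); hence W is the functor — type ((e → (t → e)) → ((e → e) → e)).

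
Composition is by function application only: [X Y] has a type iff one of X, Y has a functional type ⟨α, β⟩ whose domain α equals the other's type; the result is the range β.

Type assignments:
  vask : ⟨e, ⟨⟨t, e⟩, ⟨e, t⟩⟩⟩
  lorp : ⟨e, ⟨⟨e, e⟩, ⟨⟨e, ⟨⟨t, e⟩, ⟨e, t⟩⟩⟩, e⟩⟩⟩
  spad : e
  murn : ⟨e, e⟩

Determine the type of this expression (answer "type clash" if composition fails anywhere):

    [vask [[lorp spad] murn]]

[lorp spad]: lorp is ⟨e, ⟨⟨e, e⟩, ⟨⟨e, ⟨⟨t, e⟩, ⟨e, t⟩⟩⟩, e⟩⟩⟩, spad is e; result ⟨⟨e, e⟩, ⟨⟨e, ⟨⟨t, e⟩, ⟨e, t⟩⟩⟩, e⟩⟩.
[[lorp spad] murn]: [lorp spad] is ⟨⟨e, e⟩, ⟨⟨e, ⟨⟨t, e⟩, ⟨e, t⟩⟩⟩, e⟩⟩, murn is ⟨e, e⟩; result ⟨⟨e, ⟨⟨t, e⟩, ⟨e, t⟩⟩⟩, e⟩.
[vask [[lorp spad] murn]]: [[lorp spad] murn] is ⟨⟨e, ⟨⟨t, e⟩, ⟨e, t⟩⟩⟩, e⟩, vask is ⟨e, ⟨⟨t, e⟩, ⟨e, t⟩⟩⟩; result e.

e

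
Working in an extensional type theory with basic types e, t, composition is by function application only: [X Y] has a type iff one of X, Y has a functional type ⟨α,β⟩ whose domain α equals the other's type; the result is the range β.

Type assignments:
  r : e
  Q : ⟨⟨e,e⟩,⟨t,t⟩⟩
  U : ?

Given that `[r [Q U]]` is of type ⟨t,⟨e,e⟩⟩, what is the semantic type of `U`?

⟨⟨⟨e,e⟩,⟨t,t⟩⟩,⟨e,⟨t,⟨e,e⟩⟩⟩⟩

[r [Q U]] is required to be ⟨t,⟨e,e⟩⟩. r : e cannot yield ⟨t,⟨e,e⟩⟩ as functor, so [Q U] : ⟨e,⟨t,⟨e,e⟩⟩⟩.
[Q U] is required to be ⟨e,⟨t,⟨e,e⟩⟩⟩. Q : ⟨⟨e,e⟩,⟨t,t⟩⟩ cannot yield ⟨e,⟨t,⟨e,e⟩⟩⟩ as functor, so U : ⟨⟨⟨e,e⟩,⟨t,t⟩⟩,⟨e,⟨t,⟨e,e⟩⟩⟩⟩.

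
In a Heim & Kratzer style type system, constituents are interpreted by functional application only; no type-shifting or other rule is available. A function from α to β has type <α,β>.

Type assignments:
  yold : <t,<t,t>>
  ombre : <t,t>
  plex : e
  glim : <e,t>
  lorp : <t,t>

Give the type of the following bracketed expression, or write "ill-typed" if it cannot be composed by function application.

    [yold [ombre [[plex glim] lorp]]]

[plex glim]: functor glim : <e,t>, argument plex : e; result t.
[[plex glim] lorp]: functor lorp : <t,t>, argument [plex glim] : t; result t.
[ombre [[plex glim] lorp]]: functor ombre : <t,t>, argument [[plex glim] lorp] : t; result t.
[yold [ombre [[plex glim] lorp]]]: functor yold : <t,<t,t>>, argument [ombre [[plex glim] lorp]] : t; result <t,t>.

<t,t>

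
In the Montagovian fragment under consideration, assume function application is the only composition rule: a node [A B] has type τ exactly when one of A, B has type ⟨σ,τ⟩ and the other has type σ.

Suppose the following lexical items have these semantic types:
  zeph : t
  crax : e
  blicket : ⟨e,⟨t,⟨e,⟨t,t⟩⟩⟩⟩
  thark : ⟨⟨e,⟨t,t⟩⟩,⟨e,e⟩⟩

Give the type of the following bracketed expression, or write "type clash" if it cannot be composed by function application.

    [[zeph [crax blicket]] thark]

⟨e,e⟩

[crax blicket] — blicket of type ⟨e,⟨t,⟨e,⟨t,t⟩⟩⟩⟩ combines with crax of type e: type ⟨t,⟨e,⟨t,t⟩⟩⟩.
[zeph [crax blicket]] — [crax blicket] of type ⟨t,⟨e,⟨t,t⟩⟩⟩ combines with zeph of type t: type ⟨e,⟨t,t⟩⟩.
[[zeph [crax blicket]] thark] — thark of type ⟨⟨e,⟨t,t⟩⟩,⟨e,e⟩⟩ combines with [zeph [crax blicket]] of type ⟨e,⟨t,t⟩⟩: type ⟨e,e⟩.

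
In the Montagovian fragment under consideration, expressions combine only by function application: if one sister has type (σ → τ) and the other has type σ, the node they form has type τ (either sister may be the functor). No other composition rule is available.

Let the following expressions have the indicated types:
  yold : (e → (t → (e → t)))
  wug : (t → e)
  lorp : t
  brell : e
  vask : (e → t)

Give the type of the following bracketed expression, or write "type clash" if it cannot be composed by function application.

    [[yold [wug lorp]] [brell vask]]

[wug lorp]: wug is (t → e), lorp is t; result e.
[yold [wug lorp]]: yold is (e → (t → (e → t))), [wug lorp] is e; result (t → (e → t)).
[brell vask]: vask is (e → t), brell is e; result t.
[[yold [wug lorp]] [brell vask]]: [yold [wug lorp]] is (t → (e → t)), [brell vask] is t; result (e → t).

(e → t)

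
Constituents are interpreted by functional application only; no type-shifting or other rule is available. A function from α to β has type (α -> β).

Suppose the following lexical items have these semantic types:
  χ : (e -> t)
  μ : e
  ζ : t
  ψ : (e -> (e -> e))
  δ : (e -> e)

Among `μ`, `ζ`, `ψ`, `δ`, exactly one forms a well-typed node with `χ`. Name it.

μ

μ — combines: χ : (e -> t) takes μ : e as argument, giving t.
ζ : t — does not combine with χ.
ψ : (e -> (e -> e)) — does not combine with χ.
δ : (e -> e) — does not combine with χ.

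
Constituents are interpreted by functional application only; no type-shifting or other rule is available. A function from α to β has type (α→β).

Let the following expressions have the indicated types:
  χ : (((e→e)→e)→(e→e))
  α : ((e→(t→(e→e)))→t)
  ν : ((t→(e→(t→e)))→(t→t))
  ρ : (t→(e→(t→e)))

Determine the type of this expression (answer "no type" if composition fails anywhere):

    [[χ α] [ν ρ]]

[χ α]: (((e→e)→e)→(e→e)) with ((e→(t→(e→e)))→t) — neither is a function whose domain matches the other; composition fails here.

no type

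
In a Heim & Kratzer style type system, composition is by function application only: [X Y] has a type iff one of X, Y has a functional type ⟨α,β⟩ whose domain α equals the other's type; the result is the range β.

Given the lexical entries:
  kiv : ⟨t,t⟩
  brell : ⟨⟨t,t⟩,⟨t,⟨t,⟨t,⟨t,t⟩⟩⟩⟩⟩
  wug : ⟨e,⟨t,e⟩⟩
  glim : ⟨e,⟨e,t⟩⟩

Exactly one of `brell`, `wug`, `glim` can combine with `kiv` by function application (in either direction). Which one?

brell — combines: brell : ⟨⟨t,t⟩,⟨t,⟨t,⟨t,⟨t,t⟩⟩⟩⟩⟩ takes kiv : ⟨t,t⟩ as argument, giving ⟨t,⟨t,⟨t,⟨t,t⟩⟩⟩⟩.
wug : ⟨e,⟨t,e⟩⟩ — kiv needs t; wug needs e; neither fits.
glim : ⟨e,⟨e,t⟩⟩ — kiv needs t; glim needs e; neither fits.

brell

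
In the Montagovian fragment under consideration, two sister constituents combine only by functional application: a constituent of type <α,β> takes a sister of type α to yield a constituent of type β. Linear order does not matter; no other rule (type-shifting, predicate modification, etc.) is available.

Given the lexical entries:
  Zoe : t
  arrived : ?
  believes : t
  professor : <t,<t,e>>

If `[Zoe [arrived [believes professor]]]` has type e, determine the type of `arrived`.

<<t,e>,<t,e>>

For [Zoe [arrived [believes professor]]] to have type e with Zoe of type t, [arrived [believes professor]] must be the function: [arrived [believes professor]] : <t,e>.
For [arrived [believes professor]] to have type <t,e> with [believes professor] of type <t,e>, arrived must be the function: arrived : <<t,e>,<t,e>>.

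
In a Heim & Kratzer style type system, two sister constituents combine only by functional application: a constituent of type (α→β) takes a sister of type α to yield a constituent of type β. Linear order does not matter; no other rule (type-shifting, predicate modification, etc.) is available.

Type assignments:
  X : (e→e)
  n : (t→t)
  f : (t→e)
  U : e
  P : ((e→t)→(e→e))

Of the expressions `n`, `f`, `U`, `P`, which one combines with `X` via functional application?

n : (t→t) — neither side's domain matches the other.
f : (t→e) — neither side's domain matches the other.
U — combines: X : (e→e) takes U : e as argument, giving e.
P : ((e→t)→(e→e)) — neither side's domain matches the other.

U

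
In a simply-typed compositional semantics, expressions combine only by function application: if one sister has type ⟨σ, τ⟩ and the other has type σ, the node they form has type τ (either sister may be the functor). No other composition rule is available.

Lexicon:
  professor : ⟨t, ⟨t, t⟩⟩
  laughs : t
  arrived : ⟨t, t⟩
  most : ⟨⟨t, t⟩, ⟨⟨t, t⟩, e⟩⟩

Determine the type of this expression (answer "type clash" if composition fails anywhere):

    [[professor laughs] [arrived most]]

e

[professor laughs]: functor professor : ⟨t, ⟨t, t⟩⟩, argument laughs : t; result ⟨t, t⟩.
[arrived most]: functor most : ⟨⟨t, t⟩, ⟨⟨t, t⟩, e⟩⟩, argument arrived : ⟨t, t⟩; result ⟨⟨t, t⟩, e⟩.
[[professor laughs] [arrived most]]: functor [arrived most] : ⟨⟨t, t⟩, e⟩, argument [professor laughs] : ⟨t, t⟩; result e.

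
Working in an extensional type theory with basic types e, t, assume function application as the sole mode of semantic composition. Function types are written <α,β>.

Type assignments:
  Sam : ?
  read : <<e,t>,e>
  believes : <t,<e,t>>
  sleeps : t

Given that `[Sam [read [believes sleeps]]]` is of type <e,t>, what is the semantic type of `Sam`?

[Sam [read [believes sleeps]]] must have type <e,t>. The sister [read [believes sleeps]] has type e; that is not a function onto <e,t>, so Sam must be the functor, of type <e,<e,t>>.

<e,<e,t>>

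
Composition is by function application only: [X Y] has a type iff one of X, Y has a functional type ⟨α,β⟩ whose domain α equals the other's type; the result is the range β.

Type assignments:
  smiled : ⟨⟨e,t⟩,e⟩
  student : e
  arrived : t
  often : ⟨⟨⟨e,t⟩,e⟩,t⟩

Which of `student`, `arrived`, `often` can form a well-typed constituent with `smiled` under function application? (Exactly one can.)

student : e — no; smiled wants ⟨e,t⟩, and student wants nothing (atomic).
arrived : t — no; smiled wants ⟨e,t⟩, and arrived wants nothing (atomic).
often — combines: often : ⟨⟨⟨e,t⟩,e⟩,t⟩ takes smiled : ⟨⟨e,t⟩,e⟩ as argument, giving t.

often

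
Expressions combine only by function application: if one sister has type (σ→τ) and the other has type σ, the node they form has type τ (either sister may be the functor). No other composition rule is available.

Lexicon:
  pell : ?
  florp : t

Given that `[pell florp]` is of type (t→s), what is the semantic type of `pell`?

(t→(t→s))

[pell florp] is required to be (t→s). florp : t cannot yield (t→s) as functor, so pell : (t→(t→s)).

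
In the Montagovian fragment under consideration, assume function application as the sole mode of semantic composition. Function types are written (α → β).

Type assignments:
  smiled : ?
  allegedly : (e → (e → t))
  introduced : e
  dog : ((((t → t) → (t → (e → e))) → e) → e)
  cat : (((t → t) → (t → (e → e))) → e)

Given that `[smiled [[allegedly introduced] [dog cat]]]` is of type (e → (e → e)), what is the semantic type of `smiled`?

(t → (e → (e → e)))

At [smiled [[allegedly introduced] [dog cat]]] (required: (e → (e → e))): [[allegedly introduced] [dog cat]] is t, which is not a function with range (e → (e → e)); hence smiled is the functor — type (t → (e → (e → e))).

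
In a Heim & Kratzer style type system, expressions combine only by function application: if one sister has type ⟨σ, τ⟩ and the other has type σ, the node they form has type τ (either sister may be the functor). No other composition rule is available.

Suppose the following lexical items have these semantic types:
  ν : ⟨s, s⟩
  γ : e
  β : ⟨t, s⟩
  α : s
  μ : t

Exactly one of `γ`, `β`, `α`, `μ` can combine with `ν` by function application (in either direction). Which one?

α

γ : e — neither side's domain matches the other.
β : ⟨t, s⟩ — neither side's domain matches the other.
α — combines: ν : ⟨s, s⟩ takes α : s as argument, giving s.
μ : t — neither side's domain matches the other.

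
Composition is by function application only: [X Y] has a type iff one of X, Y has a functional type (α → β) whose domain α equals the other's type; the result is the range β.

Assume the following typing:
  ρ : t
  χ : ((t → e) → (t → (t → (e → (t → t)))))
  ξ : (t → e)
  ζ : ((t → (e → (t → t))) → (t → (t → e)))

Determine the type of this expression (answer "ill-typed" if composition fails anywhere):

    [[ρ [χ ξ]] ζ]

(t → (t → e))

At [χ ξ], χ : ((t → e) → (t → (t → (e → (t → t))))) takes ξ : (t → e), giving (t → (t → (e → (t → t)))).
At [ρ [χ ξ]], [χ ξ] : (t → (t → (e → (t → t)))) takes ρ : t, giving (t → (e → (t → t))).
At [[ρ [χ ξ]] ζ], ζ : ((t → (e → (t → t))) → (t → (t → e))) takes [ρ [χ ξ]] : (t → (e → (t → t))), giving (t → (t → e)).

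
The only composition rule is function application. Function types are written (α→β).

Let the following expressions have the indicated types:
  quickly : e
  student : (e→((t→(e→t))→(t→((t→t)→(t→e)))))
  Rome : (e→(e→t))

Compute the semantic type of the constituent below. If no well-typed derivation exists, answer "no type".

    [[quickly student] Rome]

[quickly student]: student is (e→((t→(e→t))→(t→((t→t)→(t→e))))), quickly is e; result ((t→(e→t))→(t→((t→t)→(t→e)))).
At [[quickly student] Rome]: neither ((t→(e→t))→(t→((t→t)→(t→e)))) nor (e→(e→t)) can take the other as argument; the node is ill-typed.

no type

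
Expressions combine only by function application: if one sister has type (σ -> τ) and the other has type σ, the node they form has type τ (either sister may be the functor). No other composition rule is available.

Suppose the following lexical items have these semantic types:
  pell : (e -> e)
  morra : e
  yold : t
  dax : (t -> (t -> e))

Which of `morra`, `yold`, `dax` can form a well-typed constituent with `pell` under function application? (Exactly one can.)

morra

morra — combines: pell : (e -> e) takes morra : e as argument, giving e.
yold : t — pell needs e; yold needs nothing (atomic); neither fits.
dax : (t -> (t -> e)) — pell needs e; dax needs t; neither fits.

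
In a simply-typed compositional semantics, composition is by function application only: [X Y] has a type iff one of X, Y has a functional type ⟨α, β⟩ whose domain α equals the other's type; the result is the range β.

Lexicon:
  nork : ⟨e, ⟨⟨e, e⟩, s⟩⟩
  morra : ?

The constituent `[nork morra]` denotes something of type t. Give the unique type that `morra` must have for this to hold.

For [nork morra] to have type t with nork of type ⟨e, ⟨⟨e, e⟩, s⟩⟩, morra must be the function: morra : ⟨⟨e, ⟨⟨e, e⟩, s⟩⟩, t⟩.

⟨⟨e, ⟨⟨e, e⟩, s⟩⟩, t⟩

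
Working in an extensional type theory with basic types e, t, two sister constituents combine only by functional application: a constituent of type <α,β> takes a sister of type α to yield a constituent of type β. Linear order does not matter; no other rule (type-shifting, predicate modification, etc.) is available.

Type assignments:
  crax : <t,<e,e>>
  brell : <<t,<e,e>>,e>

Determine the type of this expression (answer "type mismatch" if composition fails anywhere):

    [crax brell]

e

[crax brell]: functor brell : <<t,<e,e>>,e>, argument crax : <t,<e,e>>; result e.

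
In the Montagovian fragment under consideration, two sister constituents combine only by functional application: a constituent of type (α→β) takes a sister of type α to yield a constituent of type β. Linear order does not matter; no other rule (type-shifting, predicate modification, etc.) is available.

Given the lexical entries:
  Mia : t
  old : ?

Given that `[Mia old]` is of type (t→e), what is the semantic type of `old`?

(t→(t→e))

For [Mia old] to have type (t→e) with Mia of type t, old must be the function: old : (t→(t→e)).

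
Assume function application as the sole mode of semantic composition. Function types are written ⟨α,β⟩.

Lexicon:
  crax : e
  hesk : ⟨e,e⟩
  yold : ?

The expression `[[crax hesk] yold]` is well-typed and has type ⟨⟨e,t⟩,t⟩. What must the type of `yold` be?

⟨e,⟨⟨e,t⟩,t⟩⟩

[[crax hesk] yold] is required to be ⟨⟨e,t⟩,t⟩. [crax hesk] : e cannot yield ⟨⟨e,t⟩,t⟩ as functor, so yold : ⟨e,⟨⟨e,t⟩,t⟩⟩.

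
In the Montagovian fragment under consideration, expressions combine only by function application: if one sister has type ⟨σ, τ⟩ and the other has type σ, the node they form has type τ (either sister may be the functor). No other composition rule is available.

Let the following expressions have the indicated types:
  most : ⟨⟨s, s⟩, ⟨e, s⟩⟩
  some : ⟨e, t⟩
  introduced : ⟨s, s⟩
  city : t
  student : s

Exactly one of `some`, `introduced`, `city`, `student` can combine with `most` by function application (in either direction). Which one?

some : ⟨e, t⟩ — no; most wants ⟨s, s⟩, and some wants e.
introduced — combines: most : ⟨⟨s, s⟩, ⟨e, s⟩⟩ takes introduced : ⟨s, s⟩ as argument, giving ⟨e, s⟩.
city : t — no; most wants ⟨s, s⟩, and city wants nothing (atomic).
student : s — no; most wants ⟨s, s⟩, and student wants nothing (atomic).

introduced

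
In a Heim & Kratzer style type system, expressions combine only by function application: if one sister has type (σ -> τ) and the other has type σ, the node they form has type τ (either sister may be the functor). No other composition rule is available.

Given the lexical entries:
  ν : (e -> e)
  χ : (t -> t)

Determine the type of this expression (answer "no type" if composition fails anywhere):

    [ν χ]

no type

[ν χ]: (e -> e) and (t -> t) cannot combine by function application — type clash.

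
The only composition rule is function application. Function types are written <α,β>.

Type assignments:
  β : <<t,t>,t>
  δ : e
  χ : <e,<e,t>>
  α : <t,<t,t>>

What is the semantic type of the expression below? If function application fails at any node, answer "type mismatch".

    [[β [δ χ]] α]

[δ χ]: <e,<e,t>> applied to e yields <e,t>.
[β [δ χ]]: <<t,t>,t> and <e,t> cannot combine by function application — type clash.

type mismatch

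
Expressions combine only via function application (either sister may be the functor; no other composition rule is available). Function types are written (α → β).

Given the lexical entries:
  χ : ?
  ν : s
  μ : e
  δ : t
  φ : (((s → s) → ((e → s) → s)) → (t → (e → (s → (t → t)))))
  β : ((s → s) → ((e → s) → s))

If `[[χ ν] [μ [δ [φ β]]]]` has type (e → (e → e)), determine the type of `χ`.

[[χ ν] [μ [δ [φ β]]]] is required to be (e → (e → e)). [μ [δ [φ β]]] : (s → (t → t)) cannot yield (e → (e → e)) as functor, so [χ ν] : ((s → (t → t)) → (e → (e → e))).
[χ ν] is required to be ((s → (t → t)) → (e → (e → e))). ν : s cannot yield ((s → (t → t)) → (e → (e → e))) as functor, so χ : (s → ((s → (t → t)) → (e → (e → e)))).

(s → ((s → (t → t)) → (e → (e → e))))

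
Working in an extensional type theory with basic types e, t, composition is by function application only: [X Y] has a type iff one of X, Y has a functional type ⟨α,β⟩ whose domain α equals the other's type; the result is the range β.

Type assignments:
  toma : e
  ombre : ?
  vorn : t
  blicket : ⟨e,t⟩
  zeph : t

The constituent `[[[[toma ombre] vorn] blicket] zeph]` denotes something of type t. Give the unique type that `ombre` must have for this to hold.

[[[[toma ombre] vorn] blicket] zeph] is required to be t. zeph : t cannot yield t as functor, so [[[toma ombre] vorn] blicket] : ⟨t,t⟩.
[[[toma ombre] vorn] blicket] is required to be ⟨t,t⟩. blicket : ⟨e,t⟩ cannot yield ⟨t,t⟩ as functor, so [[toma ombre] vorn] : ⟨⟨e,t⟩,⟨t,t⟩⟩.
[[toma ombre] vorn] is required to be ⟨⟨e,t⟩,⟨t,t⟩⟩. vorn : t cannot yield ⟨⟨e,t⟩,⟨t,t⟩⟩ as functor, so [toma ombre] : ⟨t,⟨⟨e,t⟩,⟨t,t⟩⟩⟩.
[toma ombre] is required to be ⟨t,⟨⟨e,t⟩,⟨t,t⟩⟩⟩. toma : e cannot yield ⟨t,⟨⟨e,t⟩,⟨t,t⟩⟩⟩ as functor, so ombre : ⟨e,⟨t,⟨⟨e,t⟩,⟨t,t⟩⟩⟩⟩.

⟨e,⟨t,⟨⟨e,t⟩,⟨t,t⟩⟩⟩⟩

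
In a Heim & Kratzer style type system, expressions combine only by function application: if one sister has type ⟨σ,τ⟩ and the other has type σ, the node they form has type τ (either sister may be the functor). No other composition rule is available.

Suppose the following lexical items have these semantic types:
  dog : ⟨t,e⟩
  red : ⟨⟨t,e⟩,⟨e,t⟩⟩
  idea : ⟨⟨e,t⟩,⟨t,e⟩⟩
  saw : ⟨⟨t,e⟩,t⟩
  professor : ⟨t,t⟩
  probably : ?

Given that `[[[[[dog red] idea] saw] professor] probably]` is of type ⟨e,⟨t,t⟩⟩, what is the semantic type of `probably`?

[[[[[dog red] idea] saw] professor] probably] is required to be ⟨e,⟨t,t⟩⟩. [[[[dog red] idea] saw] professor] : t cannot yield ⟨e,⟨t,t⟩⟩ as functor, so probably : ⟨t,⟨e,⟨t,t⟩⟩⟩.

⟨t,⟨e,⟨t,t⟩⟩⟩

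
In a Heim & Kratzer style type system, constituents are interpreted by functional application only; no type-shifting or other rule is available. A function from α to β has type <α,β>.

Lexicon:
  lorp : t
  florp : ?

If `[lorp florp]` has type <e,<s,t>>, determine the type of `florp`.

<t,<e,<s,t>>>

[lorp florp] is required to be <e,<s,t>>. lorp : t cannot yield <e,<s,t>> as functor, so florp : <t,<e,<s,t>>>.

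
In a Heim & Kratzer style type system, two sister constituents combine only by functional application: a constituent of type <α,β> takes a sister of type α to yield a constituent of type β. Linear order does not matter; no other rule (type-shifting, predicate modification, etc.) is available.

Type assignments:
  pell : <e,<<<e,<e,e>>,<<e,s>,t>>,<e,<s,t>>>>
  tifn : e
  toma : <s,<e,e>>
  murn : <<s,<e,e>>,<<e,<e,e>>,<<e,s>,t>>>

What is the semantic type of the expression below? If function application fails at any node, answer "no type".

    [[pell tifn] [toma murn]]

[pell tifn]: functor pell : <e,<<<e,<e,e>>,<<e,s>,t>>,<e,<s,t>>>>, argument tifn : e; result <<<e,<e,e>>,<<e,s>,t>>,<e,<s,t>>>.
[toma murn]: functor murn : <<s,<e,e>>,<<e,<e,e>>,<<e,s>,t>>>, argument toma : <s,<e,e>>; result <<e,<e,e>>,<<e,s>,t>>.
[[pell tifn] [toma murn]]: functor [pell tifn] : <<<e,<e,e>>,<<e,s>,t>>,<e,<s,t>>>, argument [toma murn] : <<e,<e,e>>,<<e,s>,t>>; result <e,<s,t>>.

<e,<s,t>>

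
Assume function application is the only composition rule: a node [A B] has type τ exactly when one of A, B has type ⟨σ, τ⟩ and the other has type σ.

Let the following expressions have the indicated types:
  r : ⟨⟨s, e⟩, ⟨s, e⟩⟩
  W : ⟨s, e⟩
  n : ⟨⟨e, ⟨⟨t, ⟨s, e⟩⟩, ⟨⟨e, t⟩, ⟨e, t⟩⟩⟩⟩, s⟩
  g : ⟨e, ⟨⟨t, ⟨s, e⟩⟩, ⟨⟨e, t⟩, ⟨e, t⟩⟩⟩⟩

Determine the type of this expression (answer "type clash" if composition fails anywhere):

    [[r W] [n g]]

e

[r W]: ⟨⟨s, e⟩, ⟨s, e⟩⟩ applied to ⟨s, e⟩ yields ⟨s, e⟩.
[n g]: ⟨⟨e, ⟨⟨t, ⟨s, e⟩⟩, ⟨⟨e, t⟩, ⟨e, t⟩⟩⟩⟩, s⟩ applied to ⟨e, ⟨⟨t, ⟨s, e⟩⟩, ⟨⟨e, t⟩, ⟨e, t⟩⟩⟩⟩ yields s.
[[r W] [n g]]: ⟨s, e⟩ applied to s yields e.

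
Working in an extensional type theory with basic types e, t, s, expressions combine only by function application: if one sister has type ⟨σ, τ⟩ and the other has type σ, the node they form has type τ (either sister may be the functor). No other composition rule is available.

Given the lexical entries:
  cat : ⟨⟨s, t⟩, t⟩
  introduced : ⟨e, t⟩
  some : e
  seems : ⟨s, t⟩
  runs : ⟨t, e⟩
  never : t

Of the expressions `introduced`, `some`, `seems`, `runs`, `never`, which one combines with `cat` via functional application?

seems

introduced : ⟨e, t⟩ — cat needs ⟨s, t⟩; introduced needs e; neither fits.
some : e — cat needs ⟨s, t⟩; some needs nothing (atomic); neither fits.
seems — combines: cat : ⟨⟨s, t⟩, t⟩ takes seems : ⟨s, t⟩ as argument, giving t.
runs : ⟨t, e⟩ — cat needs ⟨s, t⟩; runs needs t; neither fits.
never : t — cat needs ⟨s, t⟩; never needs nothing (atomic); neither fits.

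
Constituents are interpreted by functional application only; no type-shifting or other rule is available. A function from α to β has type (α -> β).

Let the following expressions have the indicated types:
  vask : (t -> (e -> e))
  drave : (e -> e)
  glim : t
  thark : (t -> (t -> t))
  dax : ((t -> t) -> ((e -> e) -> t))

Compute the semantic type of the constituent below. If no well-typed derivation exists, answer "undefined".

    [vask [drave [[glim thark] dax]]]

(e -> e)

[glim thark]: (t -> (t -> t)) applied to t yields (t -> t).
[[glim thark] dax]: ((t -> t) -> ((e -> e) -> t)) applied to (t -> t) yields ((e -> e) -> t).
[drave [[glim thark] dax]]: ((e -> e) -> t) applied to (e -> e) yields t.
[vask [drave [[glim thark] dax]]]: (t -> (e -> e)) applied to t yields (e -> e).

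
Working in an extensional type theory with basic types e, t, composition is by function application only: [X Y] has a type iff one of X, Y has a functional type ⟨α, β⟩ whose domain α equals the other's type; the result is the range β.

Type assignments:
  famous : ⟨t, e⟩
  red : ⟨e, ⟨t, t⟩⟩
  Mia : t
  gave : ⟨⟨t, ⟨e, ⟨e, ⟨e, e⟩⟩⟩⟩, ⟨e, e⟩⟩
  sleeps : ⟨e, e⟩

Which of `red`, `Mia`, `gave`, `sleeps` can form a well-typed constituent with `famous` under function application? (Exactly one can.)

Mia

red : ⟨e, ⟨t, t⟩⟩ — does not combine with famous.
Mia — combines: famous : ⟨t, e⟩ takes Mia : t as argument, giving e.
gave : ⟨⟨t, ⟨e, ⟨e, ⟨e, e⟩⟩⟩⟩, ⟨e, e⟩⟩ — does not combine with famous.
sleeps : ⟨e, e⟩ — does not combine with famous.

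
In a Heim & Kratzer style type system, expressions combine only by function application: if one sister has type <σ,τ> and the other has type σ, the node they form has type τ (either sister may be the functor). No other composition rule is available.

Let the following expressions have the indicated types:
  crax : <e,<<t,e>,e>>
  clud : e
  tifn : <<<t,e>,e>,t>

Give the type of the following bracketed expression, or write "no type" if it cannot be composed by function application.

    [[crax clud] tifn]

[crax clud]: <e,<<t,e>,e>> applied to e yields <<t,e>,e>.
[[crax clud] tifn]: <<<t,e>,e>,t> applied to <<t,e>,e> yields t.

t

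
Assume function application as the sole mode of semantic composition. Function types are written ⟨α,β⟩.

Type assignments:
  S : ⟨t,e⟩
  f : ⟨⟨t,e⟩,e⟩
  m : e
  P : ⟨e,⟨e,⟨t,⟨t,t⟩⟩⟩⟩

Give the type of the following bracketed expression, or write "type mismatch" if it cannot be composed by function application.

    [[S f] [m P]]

⟨t,⟨t,t⟩⟩

[S f] — f of type ⟨⟨t,e⟩,e⟩ combines with S of type ⟨t,e⟩: type e.
[m P] — P of type ⟨e,⟨e,⟨t,⟨t,t⟩⟩⟩⟩ combines with m of type e: type ⟨e,⟨t,⟨t,t⟩⟩⟩.
[[S f] [m P]] — [m P] of type ⟨e,⟨t,⟨t,t⟩⟩⟩ combines with [S f] of type e: type ⟨t,⟨t,t⟩⟩.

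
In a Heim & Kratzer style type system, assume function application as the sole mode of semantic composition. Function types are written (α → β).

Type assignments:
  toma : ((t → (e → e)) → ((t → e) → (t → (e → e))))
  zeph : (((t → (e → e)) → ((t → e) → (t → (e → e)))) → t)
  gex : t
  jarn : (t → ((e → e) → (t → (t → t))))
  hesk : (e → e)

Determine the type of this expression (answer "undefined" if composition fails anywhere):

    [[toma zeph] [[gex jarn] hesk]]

(t → t)

[toma zeph]: (((t → (e → e)) → ((t → e) → (t → (e → e)))) → t) applied to ((t → (e → e)) → ((t → e) → (t → (e → e)))) yields t.
[gex jarn]: (t → ((e → e) → (t → (t → t)))) applied to t yields ((e → e) → (t → (t → t))).
[[gex jarn] hesk]: ((e → e) → (t → (t → t))) applied to (e → e) yields (t → (t → t)).
[[toma zeph] [[gex jarn] hesk]]: (t → (t → t)) applied to t yields (t → t).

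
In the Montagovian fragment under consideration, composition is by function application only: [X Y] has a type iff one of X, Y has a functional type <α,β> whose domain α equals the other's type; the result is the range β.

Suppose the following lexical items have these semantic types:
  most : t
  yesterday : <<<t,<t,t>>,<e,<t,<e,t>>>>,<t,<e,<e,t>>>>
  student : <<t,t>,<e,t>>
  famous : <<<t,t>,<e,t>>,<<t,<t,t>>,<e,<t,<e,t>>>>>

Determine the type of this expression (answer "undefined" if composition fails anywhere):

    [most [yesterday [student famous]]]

[student famous]: famous is <<<t,t>,<e,t>>,<<t,<t,t>>,<e,<t,<e,t>>>>>, student is <<t,t>,<e,t>>; result <<t,<t,t>>,<e,<t,<e,t>>>>.
[yesterday [student famous]]: yesterday is <<<t,<t,t>>,<e,<t,<e,t>>>>,<t,<e,<e,t>>>>, [student famous] is <<t,<t,t>>,<e,<t,<e,t>>>>; result <t,<e,<e,t>>>.
[most [yesterday [student famous]]]: [yesterday [student famous]] is <t,<e,<e,t>>>, most is t; result <e,<e,t>>.

<e,<e,t>>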